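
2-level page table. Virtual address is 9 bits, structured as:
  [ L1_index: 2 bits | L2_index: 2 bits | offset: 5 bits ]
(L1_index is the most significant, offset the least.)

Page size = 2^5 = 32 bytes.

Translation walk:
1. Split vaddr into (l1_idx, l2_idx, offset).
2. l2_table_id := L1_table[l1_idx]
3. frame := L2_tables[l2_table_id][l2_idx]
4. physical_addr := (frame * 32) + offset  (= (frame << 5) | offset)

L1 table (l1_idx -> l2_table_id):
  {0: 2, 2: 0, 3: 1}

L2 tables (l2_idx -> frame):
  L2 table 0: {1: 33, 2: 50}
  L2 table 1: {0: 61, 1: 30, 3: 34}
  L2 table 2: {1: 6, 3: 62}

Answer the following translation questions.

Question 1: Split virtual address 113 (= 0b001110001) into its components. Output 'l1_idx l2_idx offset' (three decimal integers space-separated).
vaddr = 113 = 0b001110001
  top 2 bits -> l1_idx = 0
  next 2 bits -> l2_idx = 3
  bottom 5 bits -> offset = 17

Answer: 0 3 17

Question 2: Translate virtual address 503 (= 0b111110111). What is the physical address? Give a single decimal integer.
Answer: 1111

Derivation:
vaddr = 503 = 0b111110111
Split: l1_idx=3, l2_idx=3, offset=23
L1[3] = 1
L2[1][3] = 34
paddr = 34 * 32 + 23 = 1111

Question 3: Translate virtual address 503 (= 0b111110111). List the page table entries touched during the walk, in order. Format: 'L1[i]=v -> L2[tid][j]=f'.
vaddr = 503 = 0b111110111
Split: l1_idx=3, l2_idx=3, offset=23

Answer: L1[3]=1 -> L2[1][3]=34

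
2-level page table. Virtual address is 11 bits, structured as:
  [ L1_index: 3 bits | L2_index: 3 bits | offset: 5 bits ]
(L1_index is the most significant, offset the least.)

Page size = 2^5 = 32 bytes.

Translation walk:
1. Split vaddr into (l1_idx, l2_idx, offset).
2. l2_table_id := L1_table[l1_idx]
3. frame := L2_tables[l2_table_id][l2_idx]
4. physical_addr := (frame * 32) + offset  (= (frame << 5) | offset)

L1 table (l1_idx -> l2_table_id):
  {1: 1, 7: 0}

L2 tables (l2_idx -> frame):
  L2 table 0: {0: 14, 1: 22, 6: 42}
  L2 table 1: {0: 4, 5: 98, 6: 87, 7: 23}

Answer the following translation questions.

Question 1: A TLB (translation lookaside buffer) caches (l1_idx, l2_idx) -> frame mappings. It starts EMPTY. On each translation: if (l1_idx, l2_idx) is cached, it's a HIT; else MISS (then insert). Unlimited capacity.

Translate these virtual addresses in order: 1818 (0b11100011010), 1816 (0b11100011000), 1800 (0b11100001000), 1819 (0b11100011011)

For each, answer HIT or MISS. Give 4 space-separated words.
vaddr=1818: (7,0) not in TLB -> MISS, insert
vaddr=1816: (7,0) in TLB -> HIT
vaddr=1800: (7,0) in TLB -> HIT
vaddr=1819: (7,0) in TLB -> HIT

Answer: MISS HIT HIT HIT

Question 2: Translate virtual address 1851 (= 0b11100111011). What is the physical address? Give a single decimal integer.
vaddr = 1851 = 0b11100111011
Split: l1_idx=7, l2_idx=1, offset=27
L1[7] = 0
L2[0][1] = 22
paddr = 22 * 32 + 27 = 731

Answer: 731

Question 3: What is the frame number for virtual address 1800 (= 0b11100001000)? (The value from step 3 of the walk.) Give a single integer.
Answer: 14

Derivation:
vaddr = 1800: l1_idx=7, l2_idx=0
L1[7] = 0; L2[0][0] = 14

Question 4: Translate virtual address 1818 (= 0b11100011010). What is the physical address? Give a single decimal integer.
vaddr = 1818 = 0b11100011010
Split: l1_idx=7, l2_idx=0, offset=26
L1[7] = 0
L2[0][0] = 14
paddr = 14 * 32 + 26 = 474

Answer: 474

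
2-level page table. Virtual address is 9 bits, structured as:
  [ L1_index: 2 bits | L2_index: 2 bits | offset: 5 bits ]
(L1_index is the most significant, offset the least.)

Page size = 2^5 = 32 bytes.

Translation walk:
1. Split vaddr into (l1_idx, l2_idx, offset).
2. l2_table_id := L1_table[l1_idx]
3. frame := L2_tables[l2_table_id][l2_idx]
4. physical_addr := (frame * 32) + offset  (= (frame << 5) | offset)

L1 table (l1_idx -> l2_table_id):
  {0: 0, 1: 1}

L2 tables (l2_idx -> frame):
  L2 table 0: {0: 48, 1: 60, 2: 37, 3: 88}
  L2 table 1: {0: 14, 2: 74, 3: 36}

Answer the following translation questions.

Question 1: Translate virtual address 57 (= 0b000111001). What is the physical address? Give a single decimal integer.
vaddr = 57 = 0b000111001
Split: l1_idx=0, l2_idx=1, offset=25
L1[0] = 0
L2[0][1] = 60
paddr = 60 * 32 + 25 = 1945

Answer: 1945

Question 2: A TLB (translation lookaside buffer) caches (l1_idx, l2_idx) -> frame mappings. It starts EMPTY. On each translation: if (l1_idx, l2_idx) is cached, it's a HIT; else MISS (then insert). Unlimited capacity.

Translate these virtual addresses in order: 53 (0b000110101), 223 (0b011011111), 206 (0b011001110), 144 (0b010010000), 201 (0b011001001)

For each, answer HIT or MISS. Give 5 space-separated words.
vaddr=53: (0,1) not in TLB -> MISS, insert
vaddr=223: (1,2) not in TLB -> MISS, insert
vaddr=206: (1,2) in TLB -> HIT
vaddr=144: (1,0) not in TLB -> MISS, insert
vaddr=201: (1,2) in TLB -> HIT

Answer: MISS MISS HIT MISS HIT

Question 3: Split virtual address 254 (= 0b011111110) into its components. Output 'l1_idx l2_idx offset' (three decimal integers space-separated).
vaddr = 254 = 0b011111110
  top 2 bits -> l1_idx = 1
  next 2 bits -> l2_idx = 3
  bottom 5 bits -> offset = 30

Answer: 1 3 30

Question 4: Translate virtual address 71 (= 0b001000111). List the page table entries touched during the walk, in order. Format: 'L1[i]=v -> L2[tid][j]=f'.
Answer: L1[0]=0 -> L2[0][2]=37

Derivation:
vaddr = 71 = 0b001000111
Split: l1_idx=0, l2_idx=2, offset=7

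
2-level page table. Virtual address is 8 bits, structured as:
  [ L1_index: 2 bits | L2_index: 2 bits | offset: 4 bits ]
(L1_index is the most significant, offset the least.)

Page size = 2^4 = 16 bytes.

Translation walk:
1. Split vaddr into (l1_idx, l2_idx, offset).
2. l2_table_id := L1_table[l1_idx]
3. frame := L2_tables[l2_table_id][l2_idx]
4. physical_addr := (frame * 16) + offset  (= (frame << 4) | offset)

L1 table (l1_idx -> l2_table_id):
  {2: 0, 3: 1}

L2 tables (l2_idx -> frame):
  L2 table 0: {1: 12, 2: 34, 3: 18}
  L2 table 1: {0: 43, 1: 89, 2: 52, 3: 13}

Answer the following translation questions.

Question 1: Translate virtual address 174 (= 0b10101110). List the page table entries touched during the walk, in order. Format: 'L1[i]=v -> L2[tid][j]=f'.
vaddr = 174 = 0b10101110
Split: l1_idx=2, l2_idx=2, offset=14

Answer: L1[2]=0 -> L2[0][2]=34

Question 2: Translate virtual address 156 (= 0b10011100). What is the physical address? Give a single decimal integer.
vaddr = 156 = 0b10011100
Split: l1_idx=2, l2_idx=1, offset=12
L1[2] = 0
L2[0][1] = 12
paddr = 12 * 16 + 12 = 204

Answer: 204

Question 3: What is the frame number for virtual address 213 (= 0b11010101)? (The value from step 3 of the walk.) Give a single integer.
vaddr = 213: l1_idx=3, l2_idx=1
L1[3] = 1; L2[1][1] = 89

Answer: 89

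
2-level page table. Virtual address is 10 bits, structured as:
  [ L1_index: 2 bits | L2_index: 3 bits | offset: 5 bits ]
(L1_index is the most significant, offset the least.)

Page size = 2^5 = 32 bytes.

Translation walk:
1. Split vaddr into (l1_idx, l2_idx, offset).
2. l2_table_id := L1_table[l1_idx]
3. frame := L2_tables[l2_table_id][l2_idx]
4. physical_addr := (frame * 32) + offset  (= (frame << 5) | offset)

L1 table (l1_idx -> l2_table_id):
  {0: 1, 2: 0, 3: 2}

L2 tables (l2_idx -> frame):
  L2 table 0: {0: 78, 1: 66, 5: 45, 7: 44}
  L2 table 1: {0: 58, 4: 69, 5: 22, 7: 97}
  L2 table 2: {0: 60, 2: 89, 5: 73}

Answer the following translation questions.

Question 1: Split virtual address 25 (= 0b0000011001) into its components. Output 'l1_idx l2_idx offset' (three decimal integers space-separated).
Answer: 0 0 25

Derivation:
vaddr = 25 = 0b0000011001
  top 2 bits -> l1_idx = 0
  next 3 bits -> l2_idx = 0
  bottom 5 bits -> offset = 25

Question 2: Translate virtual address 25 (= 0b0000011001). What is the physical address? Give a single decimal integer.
vaddr = 25 = 0b0000011001
Split: l1_idx=0, l2_idx=0, offset=25
L1[0] = 1
L2[1][0] = 58
paddr = 58 * 32 + 25 = 1881

Answer: 1881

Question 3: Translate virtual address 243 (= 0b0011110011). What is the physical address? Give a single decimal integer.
Answer: 3123

Derivation:
vaddr = 243 = 0b0011110011
Split: l1_idx=0, l2_idx=7, offset=19
L1[0] = 1
L2[1][7] = 97
paddr = 97 * 32 + 19 = 3123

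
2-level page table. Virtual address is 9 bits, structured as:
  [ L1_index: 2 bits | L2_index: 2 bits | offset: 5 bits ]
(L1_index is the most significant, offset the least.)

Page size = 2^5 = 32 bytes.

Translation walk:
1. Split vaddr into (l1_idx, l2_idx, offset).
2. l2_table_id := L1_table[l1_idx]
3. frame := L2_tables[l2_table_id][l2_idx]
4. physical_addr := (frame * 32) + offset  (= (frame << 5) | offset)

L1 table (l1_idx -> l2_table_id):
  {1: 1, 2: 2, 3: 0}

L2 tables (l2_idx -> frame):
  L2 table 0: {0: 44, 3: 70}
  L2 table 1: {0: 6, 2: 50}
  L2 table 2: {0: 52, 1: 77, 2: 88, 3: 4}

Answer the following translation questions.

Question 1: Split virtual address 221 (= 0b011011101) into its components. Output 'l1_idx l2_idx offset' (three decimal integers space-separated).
vaddr = 221 = 0b011011101
  top 2 bits -> l1_idx = 1
  next 2 bits -> l2_idx = 2
  bottom 5 bits -> offset = 29

Answer: 1 2 29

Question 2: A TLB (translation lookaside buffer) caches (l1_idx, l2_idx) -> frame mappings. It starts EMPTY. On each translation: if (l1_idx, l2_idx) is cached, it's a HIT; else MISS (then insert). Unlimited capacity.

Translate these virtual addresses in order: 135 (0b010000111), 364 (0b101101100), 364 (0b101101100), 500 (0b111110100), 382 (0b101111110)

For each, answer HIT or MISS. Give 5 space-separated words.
vaddr=135: (1,0) not in TLB -> MISS, insert
vaddr=364: (2,3) not in TLB -> MISS, insert
vaddr=364: (2,3) in TLB -> HIT
vaddr=500: (3,3) not in TLB -> MISS, insert
vaddr=382: (2,3) in TLB -> HIT

Answer: MISS MISS HIT MISS HIT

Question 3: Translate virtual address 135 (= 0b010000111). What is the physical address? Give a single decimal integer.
Answer: 199

Derivation:
vaddr = 135 = 0b010000111
Split: l1_idx=1, l2_idx=0, offset=7
L1[1] = 1
L2[1][0] = 6
paddr = 6 * 32 + 7 = 199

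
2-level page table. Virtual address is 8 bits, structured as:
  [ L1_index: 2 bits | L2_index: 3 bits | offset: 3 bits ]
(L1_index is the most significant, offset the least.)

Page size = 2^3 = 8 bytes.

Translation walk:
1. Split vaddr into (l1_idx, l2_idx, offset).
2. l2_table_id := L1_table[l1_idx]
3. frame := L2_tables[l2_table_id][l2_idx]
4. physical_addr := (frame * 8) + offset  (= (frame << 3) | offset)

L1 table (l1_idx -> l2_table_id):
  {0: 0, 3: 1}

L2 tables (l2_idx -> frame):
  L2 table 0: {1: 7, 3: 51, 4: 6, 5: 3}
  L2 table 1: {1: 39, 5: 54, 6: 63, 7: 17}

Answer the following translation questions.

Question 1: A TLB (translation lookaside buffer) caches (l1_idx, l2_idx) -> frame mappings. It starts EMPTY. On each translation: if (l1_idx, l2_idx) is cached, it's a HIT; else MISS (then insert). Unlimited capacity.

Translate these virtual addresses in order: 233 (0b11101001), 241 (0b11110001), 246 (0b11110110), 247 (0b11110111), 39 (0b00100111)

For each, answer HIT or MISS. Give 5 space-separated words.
vaddr=233: (3,5) not in TLB -> MISS, insert
vaddr=241: (3,6) not in TLB -> MISS, insert
vaddr=246: (3,6) in TLB -> HIT
vaddr=247: (3,6) in TLB -> HIT
vaddr=39: (0,4) not in TLB -> MISS, insert

Answer: MISS MISS HIT HIT MISS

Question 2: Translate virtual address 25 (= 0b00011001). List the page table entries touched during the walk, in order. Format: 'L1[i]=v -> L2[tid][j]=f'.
Answer: L1[0]=0 -> L2[0][3]=51

Derivation:
vaddr = 25 = 0b00011001
Split: l1_idx=0, l2_idx=3, offset=1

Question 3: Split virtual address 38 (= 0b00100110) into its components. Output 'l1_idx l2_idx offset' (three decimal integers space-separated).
Answer: 0 4 6

Derivation:
vaddr = 38 = 0b00100110
  top 2 bits -> l1_idx = 0
  next 3 bits -> l2_idx = 4
  bottom 3 bits -> offset = 6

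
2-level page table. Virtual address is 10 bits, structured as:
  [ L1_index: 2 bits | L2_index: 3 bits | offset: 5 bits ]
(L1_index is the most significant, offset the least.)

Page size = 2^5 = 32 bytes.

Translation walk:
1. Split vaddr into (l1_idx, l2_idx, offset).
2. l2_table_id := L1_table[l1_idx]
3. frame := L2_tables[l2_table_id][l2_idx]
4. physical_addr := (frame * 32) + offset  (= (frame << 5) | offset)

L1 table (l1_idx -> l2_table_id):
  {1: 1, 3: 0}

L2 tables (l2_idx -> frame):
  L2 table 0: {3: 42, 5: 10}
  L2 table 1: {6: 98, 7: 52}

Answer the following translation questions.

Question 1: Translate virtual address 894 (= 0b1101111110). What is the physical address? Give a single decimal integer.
vaddr = 894 = 0b1101111110
Split: l1_idx=3, l2_idx=3, offset=30
L1[3] = 0
L2[0][3] = 42
paddr = 42 * 32 + 30 = 1374

Answer: 1374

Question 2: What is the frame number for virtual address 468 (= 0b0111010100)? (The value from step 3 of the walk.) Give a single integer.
vaddr = 468: l1_idx=1, l2_idx=6
L1[1] = 1; L2[1][6] = 98

Answer: 98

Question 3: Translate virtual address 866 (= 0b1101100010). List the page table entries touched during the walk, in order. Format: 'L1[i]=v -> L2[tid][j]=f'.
vaddr = 866 = 0b1101100010
Split: l1_idx=3, l2_idx=3, offset=2

Answer: L1[3]=0 -> L2[0][3]=42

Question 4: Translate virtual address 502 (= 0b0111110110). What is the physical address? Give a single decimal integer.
Answer: 1686

Derivation:
vaddr = 502 = 0b0111110110
Split: l1_idx=1, l2_idx=7, offset=22
L1[1] = 1
L2[1][7] = 52
paddr = 52 * 32 + 22 = 1686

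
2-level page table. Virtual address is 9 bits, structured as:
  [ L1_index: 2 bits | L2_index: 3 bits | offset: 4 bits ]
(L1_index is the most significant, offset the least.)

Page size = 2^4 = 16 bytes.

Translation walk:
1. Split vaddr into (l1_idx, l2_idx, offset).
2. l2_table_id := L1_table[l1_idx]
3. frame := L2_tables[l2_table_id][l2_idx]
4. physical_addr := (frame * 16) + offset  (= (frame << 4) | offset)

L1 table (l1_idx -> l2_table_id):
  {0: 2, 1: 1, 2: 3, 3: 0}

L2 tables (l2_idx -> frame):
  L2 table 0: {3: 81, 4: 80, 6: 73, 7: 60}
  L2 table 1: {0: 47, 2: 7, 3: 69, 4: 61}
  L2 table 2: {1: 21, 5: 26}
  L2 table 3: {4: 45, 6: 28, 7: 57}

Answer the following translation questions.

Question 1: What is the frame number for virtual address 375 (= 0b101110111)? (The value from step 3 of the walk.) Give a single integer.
vaddr = 375: l1_idx=2, l2_idx=7
L1[2] = 3; L2[3][7] = 57

Answer: 57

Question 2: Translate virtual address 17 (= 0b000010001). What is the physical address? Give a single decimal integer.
Answer: 337

Derivation:
vaddr = 17 = 0b000010001
Split: l1_idx=0, l2_idx=1, offset=1
L1[0] = 2
L2[2][1] = 21
paddr = 21 * 16 + 1 = 337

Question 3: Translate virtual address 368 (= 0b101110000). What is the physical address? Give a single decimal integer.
Answer: 912

Derivation:
vaddr = 368 = 0b101110000
Split: l1_idx=2, l2_idx=7, offset=0
L1[2] = 3
L2[3][7] = 57
paddr = 57 * 16 + 0 = 912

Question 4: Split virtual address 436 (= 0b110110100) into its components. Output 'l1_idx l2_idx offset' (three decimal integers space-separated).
vaddr = 436 = 0b110110100
  top 2 bits -> l1_idx = 3
  next 3 bits -> l2_idx = 3
  bottom 4 bits -> offset = 4

Answer: 3 3 4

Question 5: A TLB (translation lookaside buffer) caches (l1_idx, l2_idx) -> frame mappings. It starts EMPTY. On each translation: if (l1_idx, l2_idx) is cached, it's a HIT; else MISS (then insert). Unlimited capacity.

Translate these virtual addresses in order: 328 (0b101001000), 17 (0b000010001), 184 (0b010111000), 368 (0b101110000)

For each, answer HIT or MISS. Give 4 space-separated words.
vaddr=328: (2,4) not in TLB -> MISS, insert
vaddr=17: (0,1) not in TLB -> MISS, insert
vaddr=184: (1,3) not in TLB -> MISS, insert
vaddr=368: (2,7) not in TLB -> MISS, insert

Answer: MISS MISS MISS MISS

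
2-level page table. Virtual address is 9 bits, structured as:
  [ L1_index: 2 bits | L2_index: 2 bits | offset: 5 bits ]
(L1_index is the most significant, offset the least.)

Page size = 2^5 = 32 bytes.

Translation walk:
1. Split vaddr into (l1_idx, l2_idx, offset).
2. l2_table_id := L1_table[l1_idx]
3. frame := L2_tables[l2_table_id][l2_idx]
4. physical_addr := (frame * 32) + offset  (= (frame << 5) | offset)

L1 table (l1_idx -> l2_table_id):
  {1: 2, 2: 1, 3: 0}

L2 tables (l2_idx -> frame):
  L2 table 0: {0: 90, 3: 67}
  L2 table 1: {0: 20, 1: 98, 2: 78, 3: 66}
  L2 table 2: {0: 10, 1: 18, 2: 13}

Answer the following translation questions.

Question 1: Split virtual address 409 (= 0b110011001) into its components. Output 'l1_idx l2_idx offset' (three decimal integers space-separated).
Answer: 3 0 25

Derivation:
vaddr = 409 = 0b110011001
  top 2 bits -> l1_idx = 3
  next 2 bits -> l2_idx = 0
  bottom 5 bits -> offset = 25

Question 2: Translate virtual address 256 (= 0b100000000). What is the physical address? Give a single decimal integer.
vaddr = 256 = 0b100000000
Split: l1_idx=2, l2_idx=0, offset=0
L1[2] = 1
L2[1][0] = 20
paddr = 20 * 32 + 0 = 640

Answer: 640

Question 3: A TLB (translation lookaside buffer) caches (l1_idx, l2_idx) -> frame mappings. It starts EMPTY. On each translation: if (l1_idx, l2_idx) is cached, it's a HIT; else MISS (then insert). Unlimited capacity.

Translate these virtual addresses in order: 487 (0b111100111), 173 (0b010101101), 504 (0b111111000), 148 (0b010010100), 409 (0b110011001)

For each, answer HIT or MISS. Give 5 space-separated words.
Answer: MISS MISS HIT MISS MISS

Derivation:
vaddr=487: (3,3) not in TLB -> MISS, insert
vaddr=173: (1,1) not in TLB -> MISS, insert
vaddr=504: (3,3) in TLB -> HIT
vaddr=148: (1,0) not in TLB -> MISS, insert
vaddr=409: (3,0) not in TLB -> MISS, insert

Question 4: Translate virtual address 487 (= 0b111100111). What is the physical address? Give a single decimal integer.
Answer: 2151

Derivation:
vaddr = 487 = 0b111100111
Split: l1_idx=3, l2_idx=3, offset=7
L1[3] = 0
L2[0][3] = 67
paddr = 67 * 32 + 7 = 2151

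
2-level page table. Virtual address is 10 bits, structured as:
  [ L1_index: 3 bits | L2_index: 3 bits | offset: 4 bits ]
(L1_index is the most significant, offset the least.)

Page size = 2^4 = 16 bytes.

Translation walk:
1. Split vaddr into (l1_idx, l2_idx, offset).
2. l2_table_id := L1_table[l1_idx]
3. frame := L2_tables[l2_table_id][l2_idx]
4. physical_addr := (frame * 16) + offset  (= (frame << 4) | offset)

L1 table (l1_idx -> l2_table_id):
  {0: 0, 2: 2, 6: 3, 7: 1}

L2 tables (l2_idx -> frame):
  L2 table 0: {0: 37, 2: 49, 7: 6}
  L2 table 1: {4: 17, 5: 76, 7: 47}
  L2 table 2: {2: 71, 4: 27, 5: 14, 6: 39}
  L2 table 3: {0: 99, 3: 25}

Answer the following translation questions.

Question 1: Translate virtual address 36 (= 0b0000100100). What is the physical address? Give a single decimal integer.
vaddr = 36 = 0b0000100100
Split: l1_idx=0, l2_idx=2, offset=4
L1[0] = 0
L2[0][2] = 49
paddr = 49 * 16 + 4 = 788

Answer: 788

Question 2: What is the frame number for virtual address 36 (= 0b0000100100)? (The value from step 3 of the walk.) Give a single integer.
vaddr = 36: l1_idx=0, l2_idx=2
L1[0] = 0; L2[0][2] = 49

Answer: 49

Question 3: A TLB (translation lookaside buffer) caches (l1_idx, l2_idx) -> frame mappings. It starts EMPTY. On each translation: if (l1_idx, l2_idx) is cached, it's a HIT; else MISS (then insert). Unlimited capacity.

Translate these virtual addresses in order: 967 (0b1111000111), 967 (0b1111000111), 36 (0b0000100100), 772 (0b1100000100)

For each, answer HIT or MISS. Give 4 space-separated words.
vaddr=967: (7,4) not in TLB -> MISS, insert
vaddr=967: (7,4) in TLB -> HIT
vaddr=36: (0,2) not in TLB -> MISS, insert
vaddr=772: (6,0) not in TLB -> MISS, insert

Answer: MISS HIT MISS MISS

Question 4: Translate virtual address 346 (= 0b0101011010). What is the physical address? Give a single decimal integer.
Answer: 234

Derivation:
vaddr = 346 = 0b0101011010
Split: l1_idx=2, l2_idx=5, offset=10
L1[2] = 2
L2[2][5] = 14
paddr = 14 * 16 + 10 = 234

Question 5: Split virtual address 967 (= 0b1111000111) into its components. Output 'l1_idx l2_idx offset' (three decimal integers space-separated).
Answer: 7 4 7

Derivation:
vaddr = 967 = 0b1111000111
  top 3 bits -> l1_idx = 7
  next 3 bits -> l2_idx = 4
  bottom 4 bits -> offset = 7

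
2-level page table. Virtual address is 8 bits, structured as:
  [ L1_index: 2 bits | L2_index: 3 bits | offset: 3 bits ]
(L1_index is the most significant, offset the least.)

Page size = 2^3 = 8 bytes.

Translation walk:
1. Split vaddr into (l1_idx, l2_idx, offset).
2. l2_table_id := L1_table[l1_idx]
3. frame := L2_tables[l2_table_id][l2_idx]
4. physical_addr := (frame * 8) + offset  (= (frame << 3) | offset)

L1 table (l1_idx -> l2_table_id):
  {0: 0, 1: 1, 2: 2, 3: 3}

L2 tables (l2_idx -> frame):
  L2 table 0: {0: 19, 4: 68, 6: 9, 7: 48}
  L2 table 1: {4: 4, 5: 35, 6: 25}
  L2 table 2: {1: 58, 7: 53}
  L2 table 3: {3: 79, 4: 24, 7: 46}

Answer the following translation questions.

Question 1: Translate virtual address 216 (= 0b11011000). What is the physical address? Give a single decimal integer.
vaddr = 216 = 0b11011000
Split: l1_idx=3, l2_idx=3, offset=0
L1[3] = 3
L2[3][3] = 79
paddr = 79 * 8 + 0 = 632

Answer: 632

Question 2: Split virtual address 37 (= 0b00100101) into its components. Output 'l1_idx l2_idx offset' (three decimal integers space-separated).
vaddr = 37 = 0b00100101
  top 2 bits -> l1_idx = 0
  next 3 bits -> l2_idx = 4
  bottom 3 bits -> offset = 5

Answer: 0 4 5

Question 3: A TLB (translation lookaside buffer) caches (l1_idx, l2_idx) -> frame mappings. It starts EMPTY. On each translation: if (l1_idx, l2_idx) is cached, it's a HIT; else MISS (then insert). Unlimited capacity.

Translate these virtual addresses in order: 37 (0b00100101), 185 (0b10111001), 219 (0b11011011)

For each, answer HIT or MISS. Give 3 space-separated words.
Answer: MISS MISS MISS

Derivation:
vaddr=37: (0,4) not in TLB -> MISS, insert
vaddr=185: (2,7) not in TLB -> MISS, insert
vaddr=219: (3,3) not in TLB -> MISS, insert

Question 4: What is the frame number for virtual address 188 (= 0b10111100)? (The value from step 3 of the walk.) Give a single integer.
Answer: 53

Derivation:
vaddr = 188: l1_idx=2, l2_idx=7
L1[2] = 2; L2[2][7] = 53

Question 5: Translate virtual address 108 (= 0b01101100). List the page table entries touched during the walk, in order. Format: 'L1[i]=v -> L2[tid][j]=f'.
Answer: L1[1]=1 -> L2[1][5]=35

Derivation:
vaddr = 108 = 0b01101100
Split: l1_idx=1, l2_idx=5, offset=4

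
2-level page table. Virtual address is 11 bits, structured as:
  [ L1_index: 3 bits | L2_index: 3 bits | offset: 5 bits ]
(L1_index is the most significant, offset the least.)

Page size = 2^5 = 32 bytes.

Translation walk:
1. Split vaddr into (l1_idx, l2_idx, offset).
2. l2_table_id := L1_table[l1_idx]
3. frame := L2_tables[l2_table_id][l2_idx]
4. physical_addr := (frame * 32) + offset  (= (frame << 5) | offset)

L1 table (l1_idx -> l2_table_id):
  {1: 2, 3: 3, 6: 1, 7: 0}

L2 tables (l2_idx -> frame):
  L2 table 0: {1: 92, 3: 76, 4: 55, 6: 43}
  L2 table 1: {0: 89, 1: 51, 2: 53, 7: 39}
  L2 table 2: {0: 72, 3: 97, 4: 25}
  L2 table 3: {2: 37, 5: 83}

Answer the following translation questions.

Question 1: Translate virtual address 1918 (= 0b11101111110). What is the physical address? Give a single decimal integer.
vaddr = 1918 = 0b11101111110
Split: l1_idx=7, l2_idx=3, offset=30
L1[7] = 0
L2[0][3] = 76
paddr = 76 * 32 + 30 = 2462

Answer: 2462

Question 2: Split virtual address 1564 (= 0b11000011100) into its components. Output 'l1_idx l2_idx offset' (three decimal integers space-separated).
Answer: 6 0 28

Derivation:
vaddr = 1564 = 0b11000011100
  top 3 bits -> l1_idx = 6
  next 3 bits -> l2_idx = 0
  bottom 5 bits -> offset = 28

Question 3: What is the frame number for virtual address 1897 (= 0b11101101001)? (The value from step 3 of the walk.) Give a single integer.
Answer: 76

Derivation:
vaddr = 1897: l1_idx=7, l2_idx=3
L1[7] = 0; L2[0][3] = 76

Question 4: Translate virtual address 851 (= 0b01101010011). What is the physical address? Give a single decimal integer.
Answer: 1203

Derivation:
vaddr = 851 = 0b01101010011
Split: l1_idx=3, l2_idx=2, offset=19
L1[3] = 3
L2[3][2] = 37
paddr = 37 * 32 + 19 = 1203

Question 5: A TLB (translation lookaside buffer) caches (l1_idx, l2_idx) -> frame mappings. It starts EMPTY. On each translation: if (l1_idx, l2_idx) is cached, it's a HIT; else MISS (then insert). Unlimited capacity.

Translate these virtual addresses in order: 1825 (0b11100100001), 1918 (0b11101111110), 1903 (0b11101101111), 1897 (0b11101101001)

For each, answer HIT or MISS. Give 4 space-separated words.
Answer: MISS MISS HIT HIT

Derivation:
vaddr=1825: (7,1) not in TLB -> MISS, insert
vaddr=1918: (7,3) not in TLB -> MISS, insert
vaddr=1903: (7,3) in TLB -> HIT
vaddr=1897: (7,3) in TLB -> HIT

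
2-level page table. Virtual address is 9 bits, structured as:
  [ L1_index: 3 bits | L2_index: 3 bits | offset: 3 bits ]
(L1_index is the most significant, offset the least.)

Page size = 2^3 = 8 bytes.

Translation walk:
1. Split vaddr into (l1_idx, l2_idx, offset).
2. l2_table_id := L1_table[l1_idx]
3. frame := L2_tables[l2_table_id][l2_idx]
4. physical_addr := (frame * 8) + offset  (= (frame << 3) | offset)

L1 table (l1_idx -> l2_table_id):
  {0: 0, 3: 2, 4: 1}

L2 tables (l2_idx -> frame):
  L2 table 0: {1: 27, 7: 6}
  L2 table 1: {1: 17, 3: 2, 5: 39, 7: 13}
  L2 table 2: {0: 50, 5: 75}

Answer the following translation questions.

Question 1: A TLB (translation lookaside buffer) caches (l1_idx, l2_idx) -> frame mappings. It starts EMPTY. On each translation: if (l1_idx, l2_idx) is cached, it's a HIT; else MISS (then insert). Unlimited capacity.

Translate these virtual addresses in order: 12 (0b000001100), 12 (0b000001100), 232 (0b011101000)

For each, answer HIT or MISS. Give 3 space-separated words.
vaddr=12: (0,1) not in TLB -> MISS, insert
vaddr=12: (0,1) in TLB -> HIT
vaddr=232: (3,5) not in TLB -> MISS, insert

Answer: MISS HIT MISS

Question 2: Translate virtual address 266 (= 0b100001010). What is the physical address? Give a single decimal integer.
vaddr = 266 = 0b100001010
Split: l1_idx=4, l2_idx=1, offset=2
L1[4] = 1
L2[1][1] = 17
paddr = 17 * 8 + 2 = 138

Answer: 138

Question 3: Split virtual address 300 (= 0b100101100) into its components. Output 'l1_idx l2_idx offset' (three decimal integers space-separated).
vaddr = 300 = 0b100101100
  top 3 bits -> l1_idx = 4
  next 3 bits -> l2_idx = 5
  bottom 3 bits -> offset = 4

Answer: 4 5 4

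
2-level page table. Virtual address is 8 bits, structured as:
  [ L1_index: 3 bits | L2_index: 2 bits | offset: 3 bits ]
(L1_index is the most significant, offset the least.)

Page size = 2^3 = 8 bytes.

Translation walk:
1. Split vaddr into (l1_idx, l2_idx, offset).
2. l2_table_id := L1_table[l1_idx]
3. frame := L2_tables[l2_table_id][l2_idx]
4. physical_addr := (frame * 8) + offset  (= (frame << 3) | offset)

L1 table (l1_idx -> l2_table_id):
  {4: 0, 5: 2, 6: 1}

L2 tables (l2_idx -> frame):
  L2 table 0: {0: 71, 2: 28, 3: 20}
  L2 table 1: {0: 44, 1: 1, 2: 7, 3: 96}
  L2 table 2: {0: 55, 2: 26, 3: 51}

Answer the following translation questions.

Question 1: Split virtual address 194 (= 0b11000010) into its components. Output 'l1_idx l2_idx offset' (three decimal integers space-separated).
vaddr = 194 = 0b11000010
  top 3 bits -> l1_idx = 6
  next 2 bits -> l2_idx = 0
  bottom 3 bits -> offset = 2

Answer: 6 0 2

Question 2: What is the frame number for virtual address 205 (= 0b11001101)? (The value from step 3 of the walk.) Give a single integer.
Answer: 1

Derivation:
vaddr = 205: l1_idx=6, l2_idx=1
L1[6] = 1; L2[1][1] = 1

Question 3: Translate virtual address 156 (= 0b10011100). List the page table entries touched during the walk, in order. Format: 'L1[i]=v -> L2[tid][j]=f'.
Answer: L1[4]=0 -> L2[0][3]=20

Derivation:
vaddr = 156 = 0b10011100
Split: l1_idx=4, l2_idx=3, offset=4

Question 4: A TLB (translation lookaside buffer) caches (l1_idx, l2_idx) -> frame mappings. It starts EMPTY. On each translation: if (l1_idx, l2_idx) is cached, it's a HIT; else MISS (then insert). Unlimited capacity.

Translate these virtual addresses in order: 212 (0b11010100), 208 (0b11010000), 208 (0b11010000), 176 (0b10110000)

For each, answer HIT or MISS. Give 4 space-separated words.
vaddr=212: (6,2) not in TLB -> MISS, insert
vaddr=208: (6,2) in TLB -> HIT
vaddr=208: (6,2) in TLB -> HIT
vaddr=176: (5,2) not in TLB -> MISS, insert

Answer: MISS HIT HIT MISS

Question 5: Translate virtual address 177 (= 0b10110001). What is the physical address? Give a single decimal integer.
vaddr = 177 = 0b10110001
Split: l1_idx=5, l2_idx=2, offset=1
L1[5] = 2
L2[2][2] = 26
paddr = 26 * 8 + 1 = 209

Answer: 209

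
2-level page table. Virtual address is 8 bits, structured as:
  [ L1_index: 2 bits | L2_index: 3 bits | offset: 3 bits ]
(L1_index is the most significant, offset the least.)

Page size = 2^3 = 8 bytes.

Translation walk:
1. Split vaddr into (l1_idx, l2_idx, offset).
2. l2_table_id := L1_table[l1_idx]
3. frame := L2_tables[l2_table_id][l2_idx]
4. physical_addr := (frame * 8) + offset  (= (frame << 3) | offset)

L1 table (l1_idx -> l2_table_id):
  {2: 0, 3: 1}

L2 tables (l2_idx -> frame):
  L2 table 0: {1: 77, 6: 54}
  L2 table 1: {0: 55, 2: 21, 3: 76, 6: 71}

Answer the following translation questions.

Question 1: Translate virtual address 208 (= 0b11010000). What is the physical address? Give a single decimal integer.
Answer: 168

Derivation:
vaddr = 208 = 0b11010000
Split: l1_idx=3, l2_idx=2, offset=0
L1[3] = 1
L2[1][2] = 21
paddr = 21 * 8 + 0 = 168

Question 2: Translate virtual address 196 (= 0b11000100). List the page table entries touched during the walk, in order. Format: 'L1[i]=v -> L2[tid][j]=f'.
vaddr = 196 = 0b11000100
Split: l1_idx=3, l2_idx=0, offset=4

Answer: L1[3]=1 -> L2[1][0]=55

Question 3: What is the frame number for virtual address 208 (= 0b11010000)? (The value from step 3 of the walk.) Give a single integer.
vaddr = 208: l1_idx=3, l2_idx=2
L1[3] = 1; L2[1][2] = 21

Answer: 21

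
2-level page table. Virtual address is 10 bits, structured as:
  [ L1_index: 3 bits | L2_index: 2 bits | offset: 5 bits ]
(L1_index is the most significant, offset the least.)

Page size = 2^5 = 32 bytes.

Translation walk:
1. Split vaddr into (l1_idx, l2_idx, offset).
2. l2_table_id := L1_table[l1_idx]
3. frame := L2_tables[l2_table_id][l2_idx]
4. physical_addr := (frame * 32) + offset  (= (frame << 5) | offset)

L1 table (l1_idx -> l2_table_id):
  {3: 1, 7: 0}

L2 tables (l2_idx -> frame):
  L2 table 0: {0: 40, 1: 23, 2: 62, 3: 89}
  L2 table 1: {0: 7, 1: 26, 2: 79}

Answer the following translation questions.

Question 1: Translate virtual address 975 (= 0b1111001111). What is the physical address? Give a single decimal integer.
vaddr = 975 = 0b1111001111
Split: l1_idx=7, l2_idx=2, offset=15
L1[7] = 0
L2[0][2] = 62
paddr = 62 * 32 + 15 = 1999

Answer: 1999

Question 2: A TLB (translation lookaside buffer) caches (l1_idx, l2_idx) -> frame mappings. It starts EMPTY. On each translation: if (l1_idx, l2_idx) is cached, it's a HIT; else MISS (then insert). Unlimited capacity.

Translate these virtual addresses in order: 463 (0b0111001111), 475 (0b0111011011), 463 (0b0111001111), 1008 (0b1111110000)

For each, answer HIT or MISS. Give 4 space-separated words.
vaddr=463: (3,2) not in TLB -> MISS, insert
vaddr=475: (3,2) in TLB -> HIT
vaddr=463: (3,2) in TLB -> HIT
vaddr=1008: (7,3) not in TLB -> MISS, insert

Answer: MISS HIT HIT MISS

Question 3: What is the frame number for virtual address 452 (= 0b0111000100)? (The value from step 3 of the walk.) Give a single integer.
vaddr = 452: l1_idx=3, l2_idx=2
L1[3] = 1; L2[1][2] = 79

Answer: 79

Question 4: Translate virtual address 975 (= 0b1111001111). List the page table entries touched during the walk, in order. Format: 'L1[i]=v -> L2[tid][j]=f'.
Answer: L1[7]=0 -> L2[0][2]=62

Derivation:
vaddr = 975 = 0b1111001111
Split: l1_idx=7, l2_idx=2, offset=15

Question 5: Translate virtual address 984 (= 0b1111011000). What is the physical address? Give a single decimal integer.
vaddr = 984 = 0b1111011000
Split: l1_idx=7, l2_idx=2, offset=24
L1[7] = 0
L2[0][2] = 62
paddr = 62 * 32 + 24 = 2008

Answer: 2008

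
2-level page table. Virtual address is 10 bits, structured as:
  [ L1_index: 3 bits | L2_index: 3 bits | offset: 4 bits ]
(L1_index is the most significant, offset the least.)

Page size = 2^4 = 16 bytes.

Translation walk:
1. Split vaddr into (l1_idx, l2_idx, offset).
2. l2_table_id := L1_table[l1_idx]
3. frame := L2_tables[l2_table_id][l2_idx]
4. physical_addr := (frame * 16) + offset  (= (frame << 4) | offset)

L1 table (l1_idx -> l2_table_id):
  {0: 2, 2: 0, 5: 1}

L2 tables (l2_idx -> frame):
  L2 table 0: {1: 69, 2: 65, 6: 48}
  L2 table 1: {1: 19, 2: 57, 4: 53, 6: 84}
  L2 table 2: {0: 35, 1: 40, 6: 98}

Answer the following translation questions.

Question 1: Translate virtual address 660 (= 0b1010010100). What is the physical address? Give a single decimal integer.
vaddr = 660 = 0b1010010100
Split: l1_idx=5, l2_idx=1, offset=4
L1[5] = 1
L2[1][1] = 19
paddr = 19 * 16 + 4 = 308

Answer: 308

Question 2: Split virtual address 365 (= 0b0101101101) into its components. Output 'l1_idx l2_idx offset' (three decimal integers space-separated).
Answer: 2 6 13

Derivation:
vaddr = 365 = 0b0101101101
  top 3 bits -> l1_idx = 2
  next 3 bits -> l2_idx = 6
  bottom 4 bits -> offset = 13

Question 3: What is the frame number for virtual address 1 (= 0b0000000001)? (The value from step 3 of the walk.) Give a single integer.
Answer: 35

Derivation:
vaddr = 1: l1_idx=0, l2_idx=0
L1[0] = 2; L2[2][0] = 35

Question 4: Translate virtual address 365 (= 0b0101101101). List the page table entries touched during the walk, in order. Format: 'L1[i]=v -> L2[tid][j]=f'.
Answer: L1[2]=0 -> L2[0][6]=48

Derivation:
vaddr = 365 = 0b0101101101
Split: l1_idx=2, l2_idx=6, offset=13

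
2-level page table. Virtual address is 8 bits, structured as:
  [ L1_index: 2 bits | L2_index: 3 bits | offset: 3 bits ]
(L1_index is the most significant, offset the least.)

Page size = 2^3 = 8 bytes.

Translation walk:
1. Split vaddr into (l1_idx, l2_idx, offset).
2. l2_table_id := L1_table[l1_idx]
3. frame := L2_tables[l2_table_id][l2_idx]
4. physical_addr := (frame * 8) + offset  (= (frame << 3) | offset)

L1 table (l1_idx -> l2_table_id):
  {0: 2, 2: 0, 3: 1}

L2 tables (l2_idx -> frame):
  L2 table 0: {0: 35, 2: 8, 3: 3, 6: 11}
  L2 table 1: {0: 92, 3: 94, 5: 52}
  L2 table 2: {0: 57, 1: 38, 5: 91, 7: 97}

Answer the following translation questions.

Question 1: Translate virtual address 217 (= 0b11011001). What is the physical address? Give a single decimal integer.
vaddr = 217 = 0b11011001
Split: l1_idx=3, l2_idx=3, offset=1
L1[3] = 1
L2[1][3] = 94
paddr = 94 * 8 + 1 = 753

Answer: 753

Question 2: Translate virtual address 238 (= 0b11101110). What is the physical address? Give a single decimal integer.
vaddr = 238 = 0b11101110
Split: l1_idx=3, l2_idx=5, offset=6
L1[3] = 1
L2[1][5] = 52
paddr = 52 * 8 + 6 = 422

Answer: 422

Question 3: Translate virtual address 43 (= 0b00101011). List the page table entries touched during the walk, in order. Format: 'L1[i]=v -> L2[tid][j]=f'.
vaddr = 43 = 0b00101011
Split: l1_idx=0, l2_idx=5, offset=3

Answer: L1[0]=2 -> L2[2][5]=91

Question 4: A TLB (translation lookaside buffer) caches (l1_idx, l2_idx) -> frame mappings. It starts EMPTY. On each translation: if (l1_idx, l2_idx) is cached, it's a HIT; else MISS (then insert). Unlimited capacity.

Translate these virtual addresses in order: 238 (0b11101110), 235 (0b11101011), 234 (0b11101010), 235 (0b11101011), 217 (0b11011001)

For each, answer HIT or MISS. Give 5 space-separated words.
vaddr=238: (3,5) not in TLB -> MISS, insert
vaddr=235: (3,5) in TLB -> HIT
vaddr=234: (3,5) in TLB -> HIT
vaddr=235: (3,5) in TLB -> HIT
vaddr=217: (3,3) not in TLB -> MISS, insert

Answer: MISS HIT HIT HIT MISS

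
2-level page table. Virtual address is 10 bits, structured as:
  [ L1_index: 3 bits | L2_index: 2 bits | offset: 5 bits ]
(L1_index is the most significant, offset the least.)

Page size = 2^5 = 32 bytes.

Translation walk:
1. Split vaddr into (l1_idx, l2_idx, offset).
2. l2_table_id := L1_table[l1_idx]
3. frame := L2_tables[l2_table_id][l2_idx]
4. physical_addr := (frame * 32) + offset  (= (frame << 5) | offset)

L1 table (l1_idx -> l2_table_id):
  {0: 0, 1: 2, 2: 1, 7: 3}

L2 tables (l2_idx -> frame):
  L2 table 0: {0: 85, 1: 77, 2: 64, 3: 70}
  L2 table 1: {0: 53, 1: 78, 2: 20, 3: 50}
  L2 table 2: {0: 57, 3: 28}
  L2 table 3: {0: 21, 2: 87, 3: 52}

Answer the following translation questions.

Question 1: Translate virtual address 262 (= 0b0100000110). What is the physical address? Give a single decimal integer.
Answer: 1702

Derivation:
vaddr = 262 = 0b0100000110
Split: l1_idx=2, l2_idx=0, offset=6
L1[2] = 1
L2[1][0] = 53
paddr = 53 * 32 + 6 = 1702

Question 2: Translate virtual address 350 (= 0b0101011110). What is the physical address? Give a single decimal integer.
Answer: 670

Derivation:
vaddr = 350 = 0b0101011110
Split: l1_idx=2, l2_idx=2, offset=30
L1[2] = 1
L2[1][2] = 20
paddr = 20 * 32 + 30 = 670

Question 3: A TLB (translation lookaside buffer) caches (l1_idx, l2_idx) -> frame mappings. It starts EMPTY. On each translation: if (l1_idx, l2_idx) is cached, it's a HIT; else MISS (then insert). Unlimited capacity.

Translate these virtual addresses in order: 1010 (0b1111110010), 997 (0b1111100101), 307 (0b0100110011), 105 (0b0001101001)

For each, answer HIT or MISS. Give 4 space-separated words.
vaddr=1010: (7,3) not in TLB -> MISS, insert
vaddr=997: (7,3) in TLB -> HIT
vaddr=307: (2,1) not in TLB -> MISS, insert
vaddr=105: (0,3) not in TLB -> MISS, insert

Answer: MISS HIT MISS MISS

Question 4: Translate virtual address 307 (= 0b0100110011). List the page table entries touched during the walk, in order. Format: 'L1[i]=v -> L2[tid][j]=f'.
Answer: L1[2]=1 -> L2[1][1]=78

Derivation:
vaddr = 307 = 0b0100110011
Split: l1_idx=2, l2_idx=1, offset=19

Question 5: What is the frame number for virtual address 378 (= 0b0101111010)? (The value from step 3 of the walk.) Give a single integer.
Answer: 50

Derivation:
vaddr = 378: l1_idx=2, l2_idx=3
L1[2] = 1; L2[1][3] = 50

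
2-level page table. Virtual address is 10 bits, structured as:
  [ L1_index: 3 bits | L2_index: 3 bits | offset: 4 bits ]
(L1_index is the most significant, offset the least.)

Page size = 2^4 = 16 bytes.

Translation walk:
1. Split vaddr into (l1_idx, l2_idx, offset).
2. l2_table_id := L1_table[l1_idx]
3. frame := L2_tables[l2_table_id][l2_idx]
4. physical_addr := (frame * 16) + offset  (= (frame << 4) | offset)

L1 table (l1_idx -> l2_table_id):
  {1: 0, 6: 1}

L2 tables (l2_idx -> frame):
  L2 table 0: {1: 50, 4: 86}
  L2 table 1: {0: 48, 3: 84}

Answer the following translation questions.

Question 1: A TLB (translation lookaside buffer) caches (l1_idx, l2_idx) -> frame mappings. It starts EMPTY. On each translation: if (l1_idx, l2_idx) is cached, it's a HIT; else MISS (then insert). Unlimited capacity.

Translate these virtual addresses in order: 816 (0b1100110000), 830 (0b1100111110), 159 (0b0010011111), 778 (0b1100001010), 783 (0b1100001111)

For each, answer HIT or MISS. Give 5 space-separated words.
Answer: MISS HIT MISS MISS HIT

Derivation:
vaddr=816: (6,3) not in TLB -> MISS, insert
vaddr=830: (6,3) in TLB -> HIT
vaddr=159: (1,1) not in TLB -> MISS, insert
vaddr=778: (6,0) not in TLB -> MISS, insert
vaddr=783: (6,0) in TLB -> HIT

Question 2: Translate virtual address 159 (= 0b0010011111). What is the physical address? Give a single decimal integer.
Answer: 815

Derivation:
vaddr = 159 = 0b0010011111
Split: l1_idx=1, l2_idx=1, offset=15
L1[1] = 0
L2[0][1] = 50
paddr = 50 * 16 + 15 = 815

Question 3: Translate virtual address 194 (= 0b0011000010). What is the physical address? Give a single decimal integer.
vaddr = 194 = 0b0011000010
Split: l1_idx=1, l2_idx=4, offset=2
L1[1] = 0
L2[0][4] = 86
paddr = 86 * 16 + 2 = 1378

Answer: 1378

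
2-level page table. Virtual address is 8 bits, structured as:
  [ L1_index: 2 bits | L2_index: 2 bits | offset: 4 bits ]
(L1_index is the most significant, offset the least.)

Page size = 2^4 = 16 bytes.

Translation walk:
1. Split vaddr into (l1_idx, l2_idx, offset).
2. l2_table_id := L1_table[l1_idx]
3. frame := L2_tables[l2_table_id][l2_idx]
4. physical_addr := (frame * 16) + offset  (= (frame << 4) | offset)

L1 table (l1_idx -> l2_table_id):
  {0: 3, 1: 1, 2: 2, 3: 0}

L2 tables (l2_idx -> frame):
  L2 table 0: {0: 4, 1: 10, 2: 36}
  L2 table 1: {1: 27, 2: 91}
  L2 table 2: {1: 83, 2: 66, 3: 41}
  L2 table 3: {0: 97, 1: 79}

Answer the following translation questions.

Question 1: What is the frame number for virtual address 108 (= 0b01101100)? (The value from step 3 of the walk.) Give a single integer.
vaddr = 108: l1_idx=1, l2_idx=2
L1[1] = 1; L2[1][2] = 91

Answer: 91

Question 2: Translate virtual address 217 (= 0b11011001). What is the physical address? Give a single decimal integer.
vaddr = 217 = 0b11011001
Split: l1_idx=3, l2_idx=1, offset=9
L1[3] = 0
L2[0][1] = 10
paddr = 10 * 16 + 9 = 169

Answer: 169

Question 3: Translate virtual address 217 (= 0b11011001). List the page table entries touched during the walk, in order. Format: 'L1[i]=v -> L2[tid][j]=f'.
vaddr = 217 = 0b11011001
Split: l1_idx=3, l2_idx=1, offset=9

Answer: L1[3]=0 -> L2[0][1]=10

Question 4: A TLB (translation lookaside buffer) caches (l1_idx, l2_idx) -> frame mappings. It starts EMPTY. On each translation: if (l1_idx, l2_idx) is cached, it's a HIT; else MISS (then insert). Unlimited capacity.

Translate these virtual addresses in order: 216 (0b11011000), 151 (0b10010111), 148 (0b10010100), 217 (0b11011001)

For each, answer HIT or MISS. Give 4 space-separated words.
vaddr=216: (3,1) not in TLB -> MISS, insert
vaddr=151: (2,1) not in TLB -> MISS, insert
vaddr=148: (2,1) in TLB -> HIT
vaddr=217: (3,1) in TLB -> HIT

Answer: MISS MISS HIT HIT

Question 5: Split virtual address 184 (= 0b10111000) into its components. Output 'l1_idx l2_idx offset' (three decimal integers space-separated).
vaddr = 184 = 0b10111000
  top 2 bits -> l1_idx = 2
  next 2 bits -> l2_idx = 3
  bottom 4 bits -> offset = 8

Answer: 2 3 8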